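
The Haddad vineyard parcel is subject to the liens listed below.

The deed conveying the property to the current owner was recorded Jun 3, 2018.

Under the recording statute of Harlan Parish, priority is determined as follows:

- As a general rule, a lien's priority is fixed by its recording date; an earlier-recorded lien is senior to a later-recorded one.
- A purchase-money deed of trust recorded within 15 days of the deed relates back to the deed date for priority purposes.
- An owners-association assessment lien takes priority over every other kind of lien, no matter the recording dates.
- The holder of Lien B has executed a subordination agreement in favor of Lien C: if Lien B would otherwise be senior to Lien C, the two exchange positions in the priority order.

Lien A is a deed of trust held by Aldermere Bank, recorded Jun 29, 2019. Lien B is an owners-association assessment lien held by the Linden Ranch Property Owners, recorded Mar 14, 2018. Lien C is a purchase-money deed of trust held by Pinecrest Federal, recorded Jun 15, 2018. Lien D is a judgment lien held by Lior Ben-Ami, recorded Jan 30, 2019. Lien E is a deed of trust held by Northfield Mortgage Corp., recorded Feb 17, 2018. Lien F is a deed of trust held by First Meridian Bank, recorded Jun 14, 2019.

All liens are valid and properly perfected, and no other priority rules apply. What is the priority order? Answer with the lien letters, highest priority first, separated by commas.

C, E, B, D, F, A

First, effective dates: C's effective date is the deed date, Jun 3, 2018.
B is an owners-association assessment lien and takes priority over every other lien.
Among the remaining liens, by effective date: E (Feb 17, 2018), C (Jun 3, 2018), D (Jan 30, 2019), F (Jun 14, 2019), A (Jun 29, 2019).
B would otherwise be senior to C, so under the subordination agreement B and C exchange positions.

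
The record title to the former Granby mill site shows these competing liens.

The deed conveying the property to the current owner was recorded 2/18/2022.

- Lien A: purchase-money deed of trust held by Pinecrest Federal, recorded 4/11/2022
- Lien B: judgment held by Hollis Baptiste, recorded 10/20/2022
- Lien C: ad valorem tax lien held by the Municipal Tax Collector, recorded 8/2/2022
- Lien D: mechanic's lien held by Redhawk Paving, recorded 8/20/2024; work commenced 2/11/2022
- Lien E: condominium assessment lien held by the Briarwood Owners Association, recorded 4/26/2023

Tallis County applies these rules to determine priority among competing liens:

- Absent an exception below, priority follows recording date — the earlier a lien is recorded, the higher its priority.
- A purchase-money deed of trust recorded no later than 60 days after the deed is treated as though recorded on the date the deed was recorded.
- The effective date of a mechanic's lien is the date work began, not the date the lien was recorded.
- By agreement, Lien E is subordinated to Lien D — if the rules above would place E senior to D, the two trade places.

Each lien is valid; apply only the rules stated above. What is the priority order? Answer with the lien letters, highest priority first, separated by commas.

D, A, C, B, E

First, effective dates: A's effective date is the deed date, 2/18/2022; D's effective date is 2/11/2022, when work began.
By effective date: D (2/11/2022), A (2/18/2022), C (8/2/2022), B (10/20/2022), E (4/26/2023).
E is already junior to D, so the subordination agreement changes nothing.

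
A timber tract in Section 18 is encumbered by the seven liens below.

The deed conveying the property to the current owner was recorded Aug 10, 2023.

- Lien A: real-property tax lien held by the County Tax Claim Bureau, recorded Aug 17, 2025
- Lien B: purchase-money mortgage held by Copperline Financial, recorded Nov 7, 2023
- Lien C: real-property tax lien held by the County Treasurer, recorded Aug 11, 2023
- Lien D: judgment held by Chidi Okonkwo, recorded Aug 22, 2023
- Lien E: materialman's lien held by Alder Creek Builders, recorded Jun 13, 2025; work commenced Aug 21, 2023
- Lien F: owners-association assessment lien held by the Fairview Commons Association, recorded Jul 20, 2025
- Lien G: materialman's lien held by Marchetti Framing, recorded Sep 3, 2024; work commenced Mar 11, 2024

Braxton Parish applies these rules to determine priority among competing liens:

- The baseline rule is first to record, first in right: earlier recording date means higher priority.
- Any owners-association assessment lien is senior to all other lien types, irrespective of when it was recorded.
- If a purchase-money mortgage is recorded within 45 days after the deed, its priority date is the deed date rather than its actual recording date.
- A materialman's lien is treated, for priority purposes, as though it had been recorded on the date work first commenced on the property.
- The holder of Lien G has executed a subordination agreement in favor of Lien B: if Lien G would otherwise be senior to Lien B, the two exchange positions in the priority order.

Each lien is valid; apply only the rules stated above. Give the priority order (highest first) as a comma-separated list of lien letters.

F, C, E, D, B, G, A

Effective dates after the stated exceptions: B was recorded 89 days after the deed, outside the 45-day window, so it keeps its recording date; E's effective date is Aug 21, 2023, when work began; G is treated as recorded Mar 11, 2024, the work-commencement date.
F, as an owners-association assessment lien, has superpriority and ranks first.
Remaining liens by effective date: C (Aug 11, 2023), E (Aug 21, 2023), D (Aug 22, 2023), B (Nov 7, 2023), G (Mar 11, 2024), A (Aug 17, 2025).
Since G is not senior to B, the subordination leaves the order unchanged.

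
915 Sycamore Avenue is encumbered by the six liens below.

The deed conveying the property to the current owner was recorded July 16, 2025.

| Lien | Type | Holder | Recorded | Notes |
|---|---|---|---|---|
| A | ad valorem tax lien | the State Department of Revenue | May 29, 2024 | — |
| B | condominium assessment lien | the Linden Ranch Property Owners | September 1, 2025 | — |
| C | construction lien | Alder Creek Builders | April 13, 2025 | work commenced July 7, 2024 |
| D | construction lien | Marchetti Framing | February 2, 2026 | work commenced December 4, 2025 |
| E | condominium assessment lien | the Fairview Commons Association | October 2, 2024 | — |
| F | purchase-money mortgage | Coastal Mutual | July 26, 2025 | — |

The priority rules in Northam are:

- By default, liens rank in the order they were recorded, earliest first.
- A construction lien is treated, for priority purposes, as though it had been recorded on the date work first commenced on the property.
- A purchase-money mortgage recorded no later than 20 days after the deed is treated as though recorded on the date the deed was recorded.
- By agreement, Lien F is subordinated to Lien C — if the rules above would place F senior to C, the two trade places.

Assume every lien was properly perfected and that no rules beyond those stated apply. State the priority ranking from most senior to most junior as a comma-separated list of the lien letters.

A, C, E, F, B, D

Effective dates: C relates back to July 7, 2024 (work commenced); D's effective date is December 4, 2025, when work began; F was recorded within the 20-day window, so its effective date is the deed date July 16, 2025.
Ordering by effective date: A (May 29, 2024), C (July 7, 2024), E (October 2, 2024), F (July 16, 2025), B (September 1, 2025), D (December 4, 2025).
F is already junior to C, so the subordination agreement changes nothing.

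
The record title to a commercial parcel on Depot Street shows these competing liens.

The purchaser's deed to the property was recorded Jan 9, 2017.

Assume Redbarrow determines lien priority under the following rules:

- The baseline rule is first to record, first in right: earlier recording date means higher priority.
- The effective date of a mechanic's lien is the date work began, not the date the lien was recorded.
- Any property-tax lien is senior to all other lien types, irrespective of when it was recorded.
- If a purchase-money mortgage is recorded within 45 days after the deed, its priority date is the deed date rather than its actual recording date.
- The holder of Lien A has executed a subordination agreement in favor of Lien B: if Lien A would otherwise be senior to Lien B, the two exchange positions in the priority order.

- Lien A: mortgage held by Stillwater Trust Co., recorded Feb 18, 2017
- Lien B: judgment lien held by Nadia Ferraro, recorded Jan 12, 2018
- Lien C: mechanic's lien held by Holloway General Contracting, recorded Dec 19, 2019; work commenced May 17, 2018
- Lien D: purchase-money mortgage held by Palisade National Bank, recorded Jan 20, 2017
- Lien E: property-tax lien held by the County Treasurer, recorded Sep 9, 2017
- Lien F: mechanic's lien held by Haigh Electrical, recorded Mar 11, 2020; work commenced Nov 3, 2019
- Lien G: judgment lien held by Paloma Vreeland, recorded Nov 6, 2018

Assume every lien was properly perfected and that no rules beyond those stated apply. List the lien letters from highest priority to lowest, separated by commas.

E, D, B, A, C, G, F

Effective dates after the stated exceptions: C relates back to May 17, 2018 (work commenced); D relates back to the deed date Jan 9, 2017; F is treated as recorded Nov 3, 2019, the work-commencement date.
As a property-tax lien, E is senior to every other lien.
Among the remaining liens, by effective date: D (Jan 9, 2017), A (Feb 18, 2017), B (Jan 12, 2018), C (May 17, 2018), G (Nov 6, 2018), F (Nov 3, 2019).
The subordination applies — A was senior to B — so A and B swap.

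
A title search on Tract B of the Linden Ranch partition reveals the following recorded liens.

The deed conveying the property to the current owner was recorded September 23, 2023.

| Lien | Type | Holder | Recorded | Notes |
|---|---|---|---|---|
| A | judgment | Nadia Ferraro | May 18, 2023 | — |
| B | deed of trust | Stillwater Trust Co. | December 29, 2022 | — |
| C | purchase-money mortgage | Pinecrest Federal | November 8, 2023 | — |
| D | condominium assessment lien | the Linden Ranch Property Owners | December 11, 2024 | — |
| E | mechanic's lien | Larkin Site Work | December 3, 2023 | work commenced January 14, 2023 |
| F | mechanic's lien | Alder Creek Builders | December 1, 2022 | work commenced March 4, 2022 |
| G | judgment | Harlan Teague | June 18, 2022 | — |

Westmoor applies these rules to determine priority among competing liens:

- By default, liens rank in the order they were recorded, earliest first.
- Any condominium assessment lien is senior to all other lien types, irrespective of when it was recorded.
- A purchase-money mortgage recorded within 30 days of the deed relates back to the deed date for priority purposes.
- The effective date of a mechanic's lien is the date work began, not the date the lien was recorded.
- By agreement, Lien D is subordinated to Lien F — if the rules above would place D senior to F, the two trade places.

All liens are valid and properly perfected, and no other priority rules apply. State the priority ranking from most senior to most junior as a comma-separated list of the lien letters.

First, effective dates: C was recorded 46 days after the deed — beyond 30 days — so no relation-back applies; E's effective date is January 14, 2023, when work began; F is treated as recorded March 4, 2022, the work-commencement date.
D is a condominium assessment lien, so it outranks all other liens regardless of date.
Ordering the rest by effective date: F (March 4, 2022), G (June 18, 2022), B (December 29, 2022), E (January 14, 2023), A (May 18, 2023), C (November 8, 2023).
The subordination applies — D was senior to F — so D and F swap.

F, D, G, B, E, A, C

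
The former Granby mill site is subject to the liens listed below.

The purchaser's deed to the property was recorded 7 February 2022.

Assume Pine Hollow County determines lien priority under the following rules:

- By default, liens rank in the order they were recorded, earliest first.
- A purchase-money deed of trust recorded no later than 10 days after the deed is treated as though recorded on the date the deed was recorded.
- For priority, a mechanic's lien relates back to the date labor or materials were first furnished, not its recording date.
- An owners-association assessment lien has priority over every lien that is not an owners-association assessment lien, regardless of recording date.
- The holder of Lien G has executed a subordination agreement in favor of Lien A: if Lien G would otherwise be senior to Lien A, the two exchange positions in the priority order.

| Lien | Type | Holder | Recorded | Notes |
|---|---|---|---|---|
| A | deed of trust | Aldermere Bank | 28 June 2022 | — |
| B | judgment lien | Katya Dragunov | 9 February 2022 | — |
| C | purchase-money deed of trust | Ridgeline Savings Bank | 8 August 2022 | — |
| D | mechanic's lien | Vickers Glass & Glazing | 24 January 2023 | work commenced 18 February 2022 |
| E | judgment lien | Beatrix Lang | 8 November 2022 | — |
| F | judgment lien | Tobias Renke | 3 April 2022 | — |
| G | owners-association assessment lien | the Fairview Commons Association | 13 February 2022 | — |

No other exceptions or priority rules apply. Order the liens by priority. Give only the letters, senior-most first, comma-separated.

A, B, D, F, G, C, E

Effective dates: C was recorded 182 days after the deed — beyond 10 days — so no relation-back applies; D relates back to 18 February 2022 (work commenced).
G, as an owners-association assessment lien, has superpriority and ranks first.
The other liens, earliest effective date first: B (9 February 2022), D (18 February 2022), F (3 April 2022), A (28 June 2022), C (8 August 2022), E (8 November 2022).
G would otherwise be senior to A, so under the subordination agreement G and A exchange positions.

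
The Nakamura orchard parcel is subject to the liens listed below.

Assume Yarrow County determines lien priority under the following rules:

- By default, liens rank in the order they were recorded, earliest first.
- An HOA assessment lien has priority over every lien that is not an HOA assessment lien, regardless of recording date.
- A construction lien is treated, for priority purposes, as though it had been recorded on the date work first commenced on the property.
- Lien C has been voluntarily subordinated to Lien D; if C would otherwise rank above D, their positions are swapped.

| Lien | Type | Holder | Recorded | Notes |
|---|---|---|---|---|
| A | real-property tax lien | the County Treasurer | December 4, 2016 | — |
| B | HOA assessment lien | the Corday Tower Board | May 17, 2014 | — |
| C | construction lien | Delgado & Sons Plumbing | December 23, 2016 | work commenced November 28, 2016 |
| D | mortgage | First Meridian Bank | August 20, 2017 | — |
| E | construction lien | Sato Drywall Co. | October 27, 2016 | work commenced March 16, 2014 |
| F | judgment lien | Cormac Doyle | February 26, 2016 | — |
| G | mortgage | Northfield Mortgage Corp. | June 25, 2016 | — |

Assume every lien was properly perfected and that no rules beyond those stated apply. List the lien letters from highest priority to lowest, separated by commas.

Effective dates after the stated exceptions: C is treated as recorded November 28, 2016, the work-commencement date; E is treated as recorded March 16, 2014, the work-commencement date.
B is an HOA assessment lien, so it outranks all other liens regardless of date.
Ordering the rest by effective date: E (March 16, 2014), F (February 26, 2016), G (June 25, 2016), C (November 28, 2016), A (December 4, 2016), D (August 20, 2017).
Because C would otherwise rank above D, the subordination swaps them.

B, E, F, G, D, A, C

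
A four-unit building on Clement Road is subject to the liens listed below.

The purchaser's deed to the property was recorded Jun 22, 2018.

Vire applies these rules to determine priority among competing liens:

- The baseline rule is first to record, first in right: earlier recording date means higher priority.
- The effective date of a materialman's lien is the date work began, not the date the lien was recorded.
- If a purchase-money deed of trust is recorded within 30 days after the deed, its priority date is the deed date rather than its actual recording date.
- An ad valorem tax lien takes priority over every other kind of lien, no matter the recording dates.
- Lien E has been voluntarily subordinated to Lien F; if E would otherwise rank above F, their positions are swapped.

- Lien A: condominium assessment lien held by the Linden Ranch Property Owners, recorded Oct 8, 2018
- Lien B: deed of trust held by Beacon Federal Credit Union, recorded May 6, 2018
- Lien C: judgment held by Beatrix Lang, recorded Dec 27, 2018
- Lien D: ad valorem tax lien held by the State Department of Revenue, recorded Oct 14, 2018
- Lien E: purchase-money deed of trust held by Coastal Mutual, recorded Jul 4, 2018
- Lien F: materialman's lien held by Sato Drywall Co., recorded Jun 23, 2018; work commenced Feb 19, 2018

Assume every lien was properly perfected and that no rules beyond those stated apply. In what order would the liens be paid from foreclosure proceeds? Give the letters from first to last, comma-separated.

D, F, B, E, A, C

Effective dates: E relates back to the deed date Jun 22, 2018; F relates back to Feb 19, 2018 (work commenced).
D, as an ad valorem tax lien, has superpriority and ranks first.
Remaining liens by effective date: F (Feb 19, 2018), B (May 6, 2018), E (Jun 22, 2018), A (Oct 8, 2018), C (Dec 27, 2018).
Since E is not senior to F, the subordination leaves the order unchanged.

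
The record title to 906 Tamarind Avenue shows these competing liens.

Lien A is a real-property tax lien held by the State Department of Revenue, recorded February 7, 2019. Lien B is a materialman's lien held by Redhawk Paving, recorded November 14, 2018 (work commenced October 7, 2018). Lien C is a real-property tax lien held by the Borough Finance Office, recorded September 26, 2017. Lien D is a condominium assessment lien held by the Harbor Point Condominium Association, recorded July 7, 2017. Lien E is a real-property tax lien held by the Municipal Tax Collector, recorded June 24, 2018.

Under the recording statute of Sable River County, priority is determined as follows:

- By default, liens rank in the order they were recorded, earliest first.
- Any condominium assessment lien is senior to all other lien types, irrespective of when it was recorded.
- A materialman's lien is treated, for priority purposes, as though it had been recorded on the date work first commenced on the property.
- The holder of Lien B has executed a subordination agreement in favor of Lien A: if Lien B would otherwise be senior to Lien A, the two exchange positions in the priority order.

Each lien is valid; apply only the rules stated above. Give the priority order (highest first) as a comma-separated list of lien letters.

D, C, E, A, B

Adjusting effective dates: B's effective date is October 7, 2018, when work began.
D is a condominium assessment lien, so it outranks all other liens regardless of date.
Ordering the rest by effective date: C (September 26, 2017), E (June 24, 2018), B (October 7, 2018), A (February 7, 2019).
B would otherwise be senior to A, so under the subordination agreement B and A exchange positions.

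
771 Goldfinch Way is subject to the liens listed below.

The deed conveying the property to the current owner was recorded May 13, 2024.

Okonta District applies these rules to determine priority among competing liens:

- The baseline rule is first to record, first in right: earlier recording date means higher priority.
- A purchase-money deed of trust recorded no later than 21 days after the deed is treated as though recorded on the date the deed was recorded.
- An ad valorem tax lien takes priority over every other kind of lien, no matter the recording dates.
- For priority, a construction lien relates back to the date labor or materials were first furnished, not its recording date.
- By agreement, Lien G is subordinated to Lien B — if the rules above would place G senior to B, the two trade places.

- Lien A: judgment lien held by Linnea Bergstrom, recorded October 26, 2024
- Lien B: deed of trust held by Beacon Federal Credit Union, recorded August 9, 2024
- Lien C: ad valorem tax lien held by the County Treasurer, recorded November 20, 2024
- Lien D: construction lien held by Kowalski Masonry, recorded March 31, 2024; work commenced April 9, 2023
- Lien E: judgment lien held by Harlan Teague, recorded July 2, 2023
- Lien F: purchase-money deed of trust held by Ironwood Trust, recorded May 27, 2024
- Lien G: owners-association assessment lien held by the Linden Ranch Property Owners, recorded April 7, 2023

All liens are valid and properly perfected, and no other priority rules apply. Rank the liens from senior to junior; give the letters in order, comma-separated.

First, effective dates: D relates back to April 9, 2023 (work commenced); F relates back to the deed date May 13, 2024.
C is an ad valorem tax lien and takes priority over every other lien.
The other liens, earliest effective date first: G (April 7, 2023), D (April 9, 2023), E (July 2, 2023), F (May 13, 2024), B (August 9, 2024), A (October 26, 2024).
G is senior to B before the subordination, so the two trade places.

C, B, D, E, F, G, A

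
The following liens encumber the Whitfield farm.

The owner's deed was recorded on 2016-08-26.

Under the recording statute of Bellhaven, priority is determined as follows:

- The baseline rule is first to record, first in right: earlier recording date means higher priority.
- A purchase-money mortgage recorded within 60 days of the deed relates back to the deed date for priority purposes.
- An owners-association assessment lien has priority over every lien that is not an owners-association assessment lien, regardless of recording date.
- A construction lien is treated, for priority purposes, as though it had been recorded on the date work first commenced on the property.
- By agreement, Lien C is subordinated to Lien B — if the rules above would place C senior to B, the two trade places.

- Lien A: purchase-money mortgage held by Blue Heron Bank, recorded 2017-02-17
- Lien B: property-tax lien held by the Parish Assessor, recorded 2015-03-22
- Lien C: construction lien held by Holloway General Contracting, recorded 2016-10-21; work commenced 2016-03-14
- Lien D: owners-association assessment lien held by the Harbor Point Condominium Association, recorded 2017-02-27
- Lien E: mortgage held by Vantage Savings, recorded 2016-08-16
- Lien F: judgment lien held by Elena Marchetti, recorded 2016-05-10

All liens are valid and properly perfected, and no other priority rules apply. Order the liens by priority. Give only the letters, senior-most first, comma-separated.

D, B, C, F, E, A

Adjusting effective dates: A was recorded 175 days after the deed — beyond 60 days — so no relation-back applies; C's effective date is 2016-03-14, when work began.
D is an owners-association assessment lien, so it outranks all other liens regardless of date.
Remaining liens by effective date: B (2015-03-22), C (2016-03-14), F (2016-05-10), E (2016-08-16), A (2017-02-17).
Since C is not senior to B, the subordination leaves the order unchanged.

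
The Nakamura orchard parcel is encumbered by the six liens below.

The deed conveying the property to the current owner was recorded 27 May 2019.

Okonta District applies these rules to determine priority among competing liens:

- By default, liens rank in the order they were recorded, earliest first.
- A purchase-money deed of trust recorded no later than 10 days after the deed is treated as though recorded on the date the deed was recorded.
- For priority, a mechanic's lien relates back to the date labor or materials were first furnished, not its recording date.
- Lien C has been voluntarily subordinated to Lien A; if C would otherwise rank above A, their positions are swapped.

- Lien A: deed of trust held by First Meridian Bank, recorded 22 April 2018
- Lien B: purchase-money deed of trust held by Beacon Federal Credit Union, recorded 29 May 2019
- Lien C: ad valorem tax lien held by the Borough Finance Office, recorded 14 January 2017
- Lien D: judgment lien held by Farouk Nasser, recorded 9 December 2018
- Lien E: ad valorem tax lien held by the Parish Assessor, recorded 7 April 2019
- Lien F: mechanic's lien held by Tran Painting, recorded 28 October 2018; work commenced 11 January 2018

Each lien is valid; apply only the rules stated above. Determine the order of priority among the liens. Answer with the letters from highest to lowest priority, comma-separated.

A, F, C, D, E, B

Adjusting effective dates: B relates back to the deed date 27 May 2019; F is treated as recorded 11 January 2018, the work-commencement date.
Ordering by effective date: C (14 January 2017), F (11 January 2018), A (22 April 2018), D (9 December 2018), E (7 April 2019), B (27 May 2019).
Because C would otherwise rank above A, the subordination swaps them.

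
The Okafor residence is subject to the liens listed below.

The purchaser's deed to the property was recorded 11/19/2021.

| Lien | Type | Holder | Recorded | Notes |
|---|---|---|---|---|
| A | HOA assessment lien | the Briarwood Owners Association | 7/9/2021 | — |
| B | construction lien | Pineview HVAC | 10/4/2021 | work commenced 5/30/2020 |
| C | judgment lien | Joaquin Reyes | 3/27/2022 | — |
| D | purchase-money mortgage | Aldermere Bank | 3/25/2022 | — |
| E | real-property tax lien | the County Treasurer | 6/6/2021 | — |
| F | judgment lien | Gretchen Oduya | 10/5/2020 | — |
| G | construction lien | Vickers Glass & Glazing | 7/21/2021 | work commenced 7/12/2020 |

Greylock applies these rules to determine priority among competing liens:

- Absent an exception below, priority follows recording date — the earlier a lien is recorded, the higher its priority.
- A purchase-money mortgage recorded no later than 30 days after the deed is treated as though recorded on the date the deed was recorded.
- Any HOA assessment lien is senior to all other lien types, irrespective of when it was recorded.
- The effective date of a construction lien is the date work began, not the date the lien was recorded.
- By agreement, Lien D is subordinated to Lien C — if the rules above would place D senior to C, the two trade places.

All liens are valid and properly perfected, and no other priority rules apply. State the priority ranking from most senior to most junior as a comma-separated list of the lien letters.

A, B, G, F, E, C, D

Adjusting effective dates: B is treated as recorded 5/30/2020, the work-commencement date; D missed the 30-day window (126 days after the deed), so its recording date stands; G relates back to 7/12/2020 (work commenced).
As an HOA assessment lien, A is senior to every other lien.
Remaining liens by effective date: B (5/30/2020), G (7/12/2020), F (10/5/2020), E (6/6/2021), D (3/25/2022), C (3/27/2022).
D is senior to C before the subordination, so the two trade places.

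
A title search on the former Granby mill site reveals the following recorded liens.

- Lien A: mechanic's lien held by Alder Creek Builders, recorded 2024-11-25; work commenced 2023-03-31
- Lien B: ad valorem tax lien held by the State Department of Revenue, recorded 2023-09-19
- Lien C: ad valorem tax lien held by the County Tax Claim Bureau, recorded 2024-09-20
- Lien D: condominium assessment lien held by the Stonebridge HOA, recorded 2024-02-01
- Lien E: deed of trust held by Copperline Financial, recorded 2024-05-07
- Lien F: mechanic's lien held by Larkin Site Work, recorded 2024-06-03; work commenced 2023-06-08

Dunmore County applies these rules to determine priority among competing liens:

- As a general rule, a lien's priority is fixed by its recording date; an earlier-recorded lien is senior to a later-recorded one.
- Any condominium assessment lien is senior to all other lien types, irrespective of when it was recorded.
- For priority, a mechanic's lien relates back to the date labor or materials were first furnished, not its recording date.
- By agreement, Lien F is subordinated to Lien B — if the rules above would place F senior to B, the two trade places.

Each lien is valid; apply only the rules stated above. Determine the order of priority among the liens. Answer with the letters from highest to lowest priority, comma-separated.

First, effective dates: A is treated as recorded 2023-03-31, the work-commencement date; F relates back to 2023-06-08 (work commenced).
D is a condominium assessment lien and takes priority over every other lien.
The other liens, earliest effective date first: A (2023-03-31), F (2023-06-08), B (2023-09-19), E (2024-05-07), C (2024-09-20).
The subordination applies — F was senior to B — so F and B swap.

D, A, B, F, E, C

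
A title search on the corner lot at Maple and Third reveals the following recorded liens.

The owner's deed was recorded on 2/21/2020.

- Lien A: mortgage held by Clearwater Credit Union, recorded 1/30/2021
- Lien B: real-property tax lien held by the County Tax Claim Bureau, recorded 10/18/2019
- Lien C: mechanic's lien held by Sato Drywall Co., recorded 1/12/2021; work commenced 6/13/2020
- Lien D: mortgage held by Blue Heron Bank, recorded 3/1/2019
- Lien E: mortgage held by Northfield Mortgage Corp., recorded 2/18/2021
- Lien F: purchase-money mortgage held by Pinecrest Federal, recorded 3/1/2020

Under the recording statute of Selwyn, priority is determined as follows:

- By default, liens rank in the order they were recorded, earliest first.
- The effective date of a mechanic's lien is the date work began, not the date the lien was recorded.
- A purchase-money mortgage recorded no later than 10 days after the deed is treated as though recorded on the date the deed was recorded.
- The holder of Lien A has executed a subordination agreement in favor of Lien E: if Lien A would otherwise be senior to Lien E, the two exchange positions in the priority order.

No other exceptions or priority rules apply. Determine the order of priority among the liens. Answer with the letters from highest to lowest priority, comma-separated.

Effective dates after the stated exceptions: C's effective date is 6/13/2020, when work began; F was recorded within the 10-day window, so its effective date is the deed date 2/21/2020.
Ordering by effective date: D (3/1/2019), B (10/18/2019), F (2/21/2020), C (6/13/2020), A (1/30/2021), E (2/18/2021).
A would otherwise be senior to E, so under the subordination agreement A and E exchange positions.

D, B, F, C, E, A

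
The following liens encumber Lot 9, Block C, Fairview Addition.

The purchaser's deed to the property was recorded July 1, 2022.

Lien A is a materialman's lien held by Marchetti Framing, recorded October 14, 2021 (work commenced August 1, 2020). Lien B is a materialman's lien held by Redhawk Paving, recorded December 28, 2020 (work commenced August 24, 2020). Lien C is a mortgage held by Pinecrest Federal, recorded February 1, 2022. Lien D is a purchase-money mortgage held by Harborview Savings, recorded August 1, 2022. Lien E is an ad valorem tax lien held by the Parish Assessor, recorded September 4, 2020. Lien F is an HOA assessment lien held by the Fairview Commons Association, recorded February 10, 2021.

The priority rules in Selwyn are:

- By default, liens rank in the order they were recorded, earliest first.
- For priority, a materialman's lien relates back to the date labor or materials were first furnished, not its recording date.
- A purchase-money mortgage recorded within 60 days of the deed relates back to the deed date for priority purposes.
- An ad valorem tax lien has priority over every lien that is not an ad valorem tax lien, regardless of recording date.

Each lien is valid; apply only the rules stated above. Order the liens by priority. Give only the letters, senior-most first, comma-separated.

Adjusting effective dates: A relates back to August 1, 2020 (work commenced); B is treated as recorded August 24, 2020, the work-commencement date; D relates back to the deed date July 1, 2022.
E is an ad valorem tax lien and takes priority over every other lien.
The other liens, earliest effective date first: A (August 1, 2020), B (August 24, 2020), F (February 10, 2021), C (February 1, 2022), D (July 1, 2022).

E, A, B, F, C, D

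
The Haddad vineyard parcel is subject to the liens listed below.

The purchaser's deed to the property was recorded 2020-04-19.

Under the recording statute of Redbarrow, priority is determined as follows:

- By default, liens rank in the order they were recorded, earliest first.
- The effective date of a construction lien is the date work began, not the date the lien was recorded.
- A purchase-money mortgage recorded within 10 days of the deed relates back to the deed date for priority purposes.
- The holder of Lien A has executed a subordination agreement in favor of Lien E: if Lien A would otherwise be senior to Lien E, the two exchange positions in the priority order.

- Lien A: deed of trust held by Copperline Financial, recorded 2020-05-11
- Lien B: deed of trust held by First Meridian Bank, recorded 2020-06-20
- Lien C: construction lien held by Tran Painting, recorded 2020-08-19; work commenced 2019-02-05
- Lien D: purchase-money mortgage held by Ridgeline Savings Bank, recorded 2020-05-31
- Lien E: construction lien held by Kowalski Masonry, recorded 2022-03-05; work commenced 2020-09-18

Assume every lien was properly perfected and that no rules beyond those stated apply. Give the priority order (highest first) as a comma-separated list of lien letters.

C, E, D, B, A

Effective dates after the stated exceptions: C is treated as recorded 2019-02-05, the work-commencement date; D was recorded 42 days after the deed, outside the 10-day window, so it keeps its recording date; E's effective date is 2020-09-18, when work began.
Ordering by effective date: C (2019-02-05), A (2020-05-11), D (2020-05-31), B (2020-06-20), E (2020-09-18).
A is senior to E before the subordination, so the two trade places.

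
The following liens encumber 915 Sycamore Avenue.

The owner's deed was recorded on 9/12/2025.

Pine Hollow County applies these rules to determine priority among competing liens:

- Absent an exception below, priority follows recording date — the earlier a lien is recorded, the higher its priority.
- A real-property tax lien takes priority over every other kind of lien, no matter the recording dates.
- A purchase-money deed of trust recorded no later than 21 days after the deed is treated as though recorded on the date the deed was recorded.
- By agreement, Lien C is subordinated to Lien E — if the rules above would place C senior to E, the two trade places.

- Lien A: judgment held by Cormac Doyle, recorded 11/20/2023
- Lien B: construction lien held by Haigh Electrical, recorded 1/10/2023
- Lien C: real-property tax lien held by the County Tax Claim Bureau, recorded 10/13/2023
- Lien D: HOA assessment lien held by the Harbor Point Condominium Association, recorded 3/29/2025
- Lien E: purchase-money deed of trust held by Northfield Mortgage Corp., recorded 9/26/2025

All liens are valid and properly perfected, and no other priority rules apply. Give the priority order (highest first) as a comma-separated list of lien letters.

Adjusting effective dates: E relates back to the deed date 9/12/2025.
C, as a real-property tax lien, has superpriority and ranks first.
Ordering the rest by effective date: B (1/10/2023), A (11/20/2023), D (3/29/2025), E (9/12/2025).
C would otherwise be senior to E, so under the subordination agreement C and E exchange positions.

E, B, A, D, C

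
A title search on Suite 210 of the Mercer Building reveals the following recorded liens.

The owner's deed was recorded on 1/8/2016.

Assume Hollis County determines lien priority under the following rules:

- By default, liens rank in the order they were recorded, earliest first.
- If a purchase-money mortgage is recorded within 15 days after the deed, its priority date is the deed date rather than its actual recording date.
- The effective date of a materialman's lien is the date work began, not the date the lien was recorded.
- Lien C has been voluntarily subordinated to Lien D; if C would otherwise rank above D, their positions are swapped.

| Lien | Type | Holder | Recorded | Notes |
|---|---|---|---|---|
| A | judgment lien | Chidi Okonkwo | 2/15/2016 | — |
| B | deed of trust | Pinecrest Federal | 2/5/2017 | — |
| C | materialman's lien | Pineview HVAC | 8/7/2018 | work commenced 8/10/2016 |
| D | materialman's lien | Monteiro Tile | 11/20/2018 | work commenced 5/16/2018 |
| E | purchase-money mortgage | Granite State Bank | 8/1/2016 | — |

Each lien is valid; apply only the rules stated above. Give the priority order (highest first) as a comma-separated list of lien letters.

Effective dates: C's effective date is 8/10/2016, when work began; D is treated as recorded 5/16/2018, the work-commencement date; E was recorded 206 days after the deed, outside the 15-day window, so it keeps its recording date.
Sorted by effective date: A (2/15/2016), E (8/1/2016), C (8/10/2016), B (2/5/2017), D (5/16/2018).
Because C would otherwise rank above D, the subordination swaps them.

A, E, D, B, C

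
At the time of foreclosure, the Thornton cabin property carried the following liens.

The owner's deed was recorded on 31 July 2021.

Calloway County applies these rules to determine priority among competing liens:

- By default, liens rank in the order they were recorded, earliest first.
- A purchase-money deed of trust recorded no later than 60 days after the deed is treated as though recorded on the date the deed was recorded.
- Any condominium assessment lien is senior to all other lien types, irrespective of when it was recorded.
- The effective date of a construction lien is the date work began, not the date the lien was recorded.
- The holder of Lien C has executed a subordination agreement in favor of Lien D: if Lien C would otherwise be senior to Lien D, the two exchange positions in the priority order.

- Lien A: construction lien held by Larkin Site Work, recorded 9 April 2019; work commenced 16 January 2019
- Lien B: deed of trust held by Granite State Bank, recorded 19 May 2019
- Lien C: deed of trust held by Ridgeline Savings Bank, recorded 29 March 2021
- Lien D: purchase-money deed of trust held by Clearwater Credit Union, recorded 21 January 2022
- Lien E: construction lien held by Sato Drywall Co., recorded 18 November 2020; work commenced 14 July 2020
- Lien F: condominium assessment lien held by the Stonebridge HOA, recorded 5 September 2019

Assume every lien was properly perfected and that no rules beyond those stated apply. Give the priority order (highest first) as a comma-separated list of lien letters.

F, A, B, E, D, C

First, effective dates: A is treated as recorded 16 January 2019, the work-commencement date; D missed the 60-day window (174 days after the deed), so its recording date stands; E's effective date is 14 July 2020, when work began.
F is a condominium assessment lien, so it outranks all other liens regardless of date.
Ordering the rest by effective date: A (16 January 2019), B (19 May 2019), E (14 July 2020), C (29 March 2021), D (21 January 2022).
C would otherwise be senior to D, so under the subordination agreement C and D exchange positions.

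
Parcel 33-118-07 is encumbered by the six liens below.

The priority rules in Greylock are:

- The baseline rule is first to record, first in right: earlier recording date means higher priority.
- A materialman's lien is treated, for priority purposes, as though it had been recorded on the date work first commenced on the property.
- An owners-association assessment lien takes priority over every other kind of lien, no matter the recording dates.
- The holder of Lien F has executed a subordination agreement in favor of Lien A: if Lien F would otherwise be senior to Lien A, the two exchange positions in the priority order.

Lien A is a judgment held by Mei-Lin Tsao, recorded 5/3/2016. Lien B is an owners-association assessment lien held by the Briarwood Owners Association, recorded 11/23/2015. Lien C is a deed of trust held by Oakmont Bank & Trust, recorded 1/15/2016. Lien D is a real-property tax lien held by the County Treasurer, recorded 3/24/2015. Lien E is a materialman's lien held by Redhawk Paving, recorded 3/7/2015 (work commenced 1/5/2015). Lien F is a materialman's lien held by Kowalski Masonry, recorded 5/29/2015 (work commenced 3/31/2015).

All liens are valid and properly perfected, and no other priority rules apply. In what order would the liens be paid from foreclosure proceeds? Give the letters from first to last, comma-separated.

Adjusting effective dates: E's effective date is 1/5/2015, when work began; F's effective date is 3/31/2015, when work began.
B is an owners-association assessment lien and takes priority over every other lien.
Remaining liens by effective date: E (1/5/2015), D (3/24/2015), F (3/31/2015), C (1/15/2016), A (5/3/2016).
F is senior to A before the subordination, so the two trade places.

B, E, D, A, C, F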